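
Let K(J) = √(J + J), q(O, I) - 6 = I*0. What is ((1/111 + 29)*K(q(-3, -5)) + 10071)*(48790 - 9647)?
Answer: 394209153 + 252080920*√3/111 ≈ 3.9814e+8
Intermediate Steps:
q(O, I) = 6 (q(O, I) = 6 + I*0 = 6 + 0 = 6)
K(J) = √2*√J (K(J) = √(2*J) = √2*√J)
((1/111 + 29)*K(q(-3, -5)) + 10071)*(48790 - 9647) = ((1/111 + 29)*(√2*√6) + 10071)*(48790 - 9647) = ((1/111 + 29)*(2*√3) + 10071)*39143 = (3220*(2*√3)/111 + 10071)*39143 = (6440*√3/111 + 10071)*39143 = (10071 + 6440*√3/111)*39143 = 394209153 + 252080920*√3/111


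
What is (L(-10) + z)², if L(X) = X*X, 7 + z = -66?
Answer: 729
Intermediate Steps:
z = -73 (z = -7 - 66 = -73)
L(X) = X²
(L(-10) + z)² = ((-10)² - 73)² = (100 - 73)² = 27² = 729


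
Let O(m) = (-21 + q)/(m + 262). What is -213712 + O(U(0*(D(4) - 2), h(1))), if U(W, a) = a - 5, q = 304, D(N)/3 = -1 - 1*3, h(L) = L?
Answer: -55137413/258 ≈ -2.1371e+5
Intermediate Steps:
D(N) = -12 (D(N) = 3*(-1 - 1*3) = 3*(-1 - 3) = 3*(-4) = -12)
U(W, a) = -5 + a
O(m) = 283/(262 + m) (O(m) = (-21 + 304)/(m + 262) = 283/(262 + m))
-213712 + O(U(0*(D(4) - 2), h(1))) = -213712 + 283/(262 + (-5 + 1)) = -213712 + 283/(262 - 4) = -213712 + 283/258 = -55137413/258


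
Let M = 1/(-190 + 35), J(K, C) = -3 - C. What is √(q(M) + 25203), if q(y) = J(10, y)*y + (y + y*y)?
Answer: √605502385/155 ≈ 158.75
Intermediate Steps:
M = -1/155 (M = 1/(-155) = -1/155 ≈ -0.0064516)
q(y) = y + y² + y*(-3 - y) (q(y) = (-3 - y)*y + (y + y*y) = y*(-3 - y) + (y + y²) = y + y² + y*(-3 - y))
√(q(M) + 25203) = √(-2*(-1/155) + 25203) = √(2/155 + 25203) = √(3906467/155) = √605502385/155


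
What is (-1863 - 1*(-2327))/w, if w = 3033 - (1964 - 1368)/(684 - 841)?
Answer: 72848/476777 ≈ 0.15279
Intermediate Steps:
w = 476777/157 (w = 3033 - 596/(-157) = 3033 - 596*(-1)/157 = 3033 - 1*(-596/157) = 3033 + 596/157 = 476777/157 ≈ 3036.8)
(-1863 - 1*(-2327))/w = (-1863 - 1*(-2327))/(476777/157) = (-1863 + 2327)*(157/476777) = 464*(157/476777) = 72848/476777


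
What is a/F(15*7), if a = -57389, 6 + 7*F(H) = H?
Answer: -401723/99 ≈ -4057.8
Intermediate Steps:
F(H) = -6/7 + H/7
a/F(15*7) = -57389/(-6/7 + (15*7)/7) = -57389/(-6/7 + (⅐)*105) = -57389/(-6/7 + 15) = -57389/99/7 = -57389*7/99 = -401723/99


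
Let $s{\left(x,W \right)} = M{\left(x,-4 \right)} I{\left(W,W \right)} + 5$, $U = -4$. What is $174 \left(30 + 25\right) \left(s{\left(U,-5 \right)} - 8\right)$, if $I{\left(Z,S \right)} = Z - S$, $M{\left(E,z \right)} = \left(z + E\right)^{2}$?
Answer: $-28710$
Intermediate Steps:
$M{\left(E,z \right)} = \left(E + z\right)^{2}$
$s{\left(x,W \right)} = 5$ ($s{\left(x,W \right)} = \left(x - 4\right)^{2} \left(W - W\right) + 5 = \left(-4 + x\right)^{2} \cdot 0 + 5 = 0 + 5 = 5$)
$174 \left(30 + 25\right) \left(s{\left(U,-5 \right)} - 8\right) = 174 \left(30 + 25\right) \left(5 - 8\right) = 174 \cdot 55 \left(5 + \left(-8 + 0\right)\right) = 174 \cdot 55 \left(5 - 8\right) = 174 \cdot 55 \left(-3\right) = 174 \left(-165\right) = -28710$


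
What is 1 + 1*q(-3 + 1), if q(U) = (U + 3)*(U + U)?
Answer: -3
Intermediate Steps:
q(U) = 2*U*(3 + U) (q(U) = (3 + U)*(2*U) = 2*U*(3 + U))
1 + 1*q(-3 + 1) = 1 + 1*(2*(-3 + 1)*(3 + (-3 + 1))) = 1 + 1*(2*(-2)*(3 - 2)) = 1 + 1*(2*(-2)*1) = 1 + 1*(-4) = 1 - 4 = -3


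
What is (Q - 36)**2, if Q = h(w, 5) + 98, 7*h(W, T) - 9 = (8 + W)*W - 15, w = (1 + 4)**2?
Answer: 32041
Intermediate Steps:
w = 25 (w = 5**2 = 25)
h(W, T) = -6/7 + W*(8 + W)/7 (h(W, T) = 9/7 + ((8 + W)*W - 15)/7 = 9/7 + (W*(8 + W) - 15)/7 = 9/7 + (-15 + W*(8 + W))/7 = 9/7 + (-15/7 + W*(8 + W)/7) = -6/7 + W*(8 + W)/7)
Q = 215 (Q = (-6/7 + (1/7)*25**2 + (8/7)*25) + 98 = (-6/7 + (1/7)*625 + 200/7) + 98 = (-6/7 + 625/7 + 200/7) + 98 = 117 + 98 = 215)
(Q - 36)**2 = (215 - 36)**2 = 179**2 = 32041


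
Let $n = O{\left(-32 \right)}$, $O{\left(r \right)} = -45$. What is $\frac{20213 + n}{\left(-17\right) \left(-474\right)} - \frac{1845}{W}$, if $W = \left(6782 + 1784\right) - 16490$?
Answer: $\frac{87339121}{31925796} \approx 2.7357$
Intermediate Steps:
$n = -45$
$W = -7924$ ($W = 8566 - 16490 = -7924$)
$\frac{20213 + n}{\left(-17\right) \left(-474\right)} - \frac{1845}{W} = \frac{20213 - 45}{\left(-17\right) \left(-474\right)} - \frac{1845}{-7924} = \frac{20168}{8058} - - \frac{1845}{7924} = 20168 \cdot \frac{1}{8058} + \frac{1845}{7924} = \frac{10084}{4029} + \frac{1845}{7924} = \frac{87339121}{31925796}$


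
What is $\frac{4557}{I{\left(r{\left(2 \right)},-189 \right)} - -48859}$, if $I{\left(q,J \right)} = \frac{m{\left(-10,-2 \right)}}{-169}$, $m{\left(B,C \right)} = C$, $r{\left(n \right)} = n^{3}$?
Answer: $\frac{256711}{2752391} \approx 0.093268$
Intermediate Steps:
$I{\left(q,J \right)} = \frac{2}{169}$ ($I{\left(q,J \right)} = - \frac{2}{-169} = \left(-2\right) \left(- \frac{1}{169}\right) = \frac{2}{169}$)
$\frac{4557}{I{\left(r{\left(2 \right)},-189 \right)} - -48859} = \frac{4557}{\frac{2}{169} - -48859} = \frac{4557}{\frac{2}{169} + 48859} = \frac{4557}{\frac{8257173}{169}} = 4557 \cdot \frac{169}{8257173} = \frac{256711}{2752391}$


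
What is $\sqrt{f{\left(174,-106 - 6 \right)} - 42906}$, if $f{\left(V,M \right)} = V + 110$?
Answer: $i \sqrt{42622} \approx 206.45 i$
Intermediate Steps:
$f{\left(V,M \right)} = 110 + V$
$\sqrt{f{\left(174,-106 - 6 \right)} - 42906} = \sqrt{\left(110 + 174\right) - 42906} = \sqrt{284 - 42906} = \sqrt{-42622} = i \sqrt{42622}$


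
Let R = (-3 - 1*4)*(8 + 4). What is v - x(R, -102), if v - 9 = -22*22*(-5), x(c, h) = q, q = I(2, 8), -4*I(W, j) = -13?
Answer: 9703/4 ≈ 2425.8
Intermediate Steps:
I(W, j) = 13/4 (I(W, j) = -¼*(-13) = 13/4)
q = 13/4 ≈ 3.2500
R = -84 (R = (-3 - 4)*12 = -7*12 = -84)
x(c, h) = 13/4
v = 2429 (v = 9 - 22*22*(-5) = 9 - 484*(-5) = 9 + 2420 = 2429)
v - x(R, -102) = 2429 - 1*13/4 = 2429 - 13/4 = 9703/4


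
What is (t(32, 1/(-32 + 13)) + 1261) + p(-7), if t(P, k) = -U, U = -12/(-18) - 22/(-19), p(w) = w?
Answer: 71374/57 ≈ 1252.2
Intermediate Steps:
U = 104/57 (U = -12*(-1/18) - 22*(-1/19) = 2/3 + 22/19 = 104/57 ≈ 1.8246)
t(P, k) = -104/57 (t(P, k) = -1*104/57 = -104/57)
(t(32, 1/(-32 + 13)) + 1261) + p(-7) = (-104/57 + 1261) - 7 = 71773/57 - 7 = 71374/57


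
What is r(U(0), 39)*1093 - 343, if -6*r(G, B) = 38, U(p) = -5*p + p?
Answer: -21796/3 ≈ -7265.3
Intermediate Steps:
U(p) = -4*p
r(G, B) = -19/3 (r(G, B) = -⅙*38 = -19/3)
r(U(0), 39)*1093 - 343 = -19/3*1093 - 343 = -20767/3 - 343 = -21796/3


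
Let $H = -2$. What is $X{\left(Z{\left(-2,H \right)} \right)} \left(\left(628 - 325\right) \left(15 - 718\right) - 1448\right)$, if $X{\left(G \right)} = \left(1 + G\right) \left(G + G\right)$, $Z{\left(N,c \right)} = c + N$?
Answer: $-5146968$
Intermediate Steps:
$Z{\left(N,c \right)} = N + c$
$X{\left(G \right)} = 2 G \left(1 + G\right)$ ($X{\left(G \right)} = \left(1 + G\right) 2 G = 2 G \left(1 + G\right)$)
$X{\left(Z{\left(-2,H \right)} \right)} \left(\left(628 - 325\right) \left(15 - 718\right) - 1448\right) = 2 \left(-2 - 2\right) \left(1 - 4\right) \left(\left(628 - 325\right) \left(15 - 718\right) - 1448\right) = 2 \left(-4\right) \left(1 - 4\right) \left(303 \left(-703\right) - 1448\right) = 2 \left(-4\right) \left(-3\right) \left(-213009 - 1448\right) = 24 \left(-214457\right) = -5146968$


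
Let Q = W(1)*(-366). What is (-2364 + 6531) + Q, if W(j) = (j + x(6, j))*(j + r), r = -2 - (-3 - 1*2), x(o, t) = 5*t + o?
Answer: -13401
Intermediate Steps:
x(o, t) = o + 5*t
r = 3 (r = -2 - (-3 - 2) = -2 - 1*(-5) = -2 + 5 = 3)
W(j) = (3 + j)*(6 + 6*j) (W(j) = (j + (6 + 5*j))*(j + 3) = (6 + 6*j)*(3 + j) = (3 + j)*(6 + 6*j))
Q = -17568 (Q = (18 + 6*1**2 + 24*1)*(-366) = (18 + 6*1 + 24)*(-366) = (18 + 6 + 24)*(-366) = 48*(-366) = -17568)
(-2364 + 6531) + Q = (-2364 + 6531) - 17568 = 4167 - 17568 = -13401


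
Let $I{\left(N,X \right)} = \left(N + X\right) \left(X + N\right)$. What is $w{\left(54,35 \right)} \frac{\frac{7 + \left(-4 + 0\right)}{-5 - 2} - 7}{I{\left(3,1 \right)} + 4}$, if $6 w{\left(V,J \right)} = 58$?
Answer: $- \frac{377}{105} \approx -3.5905$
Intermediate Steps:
$w{\left(V,J \right)} = \frac{29}{3}$ ($w{\left(V,J \right)} = \frac{1}{6} \cdot 58 = \frac{29}{3}$)
$I{\left(N,X \right)} = \left(N + X\right)^{2}$ ($I{\left(N,X \right)} = \left(N + X\right) \left(N + X\right) = \left(N + X\right)^{2}$)
$w{\left(54,35 \right)} \frac{\frac{7 + \left(-4 + 0\right)}{-5 - 2} - 7}{I{\left(3,1 \right)} + 4} = \frac{29 \frac{\frac{7 + \left(-4 + 0\right)}{-5 - 2} - 7}{\left(3 + 1\right)^{2} + 4}}{3} = \frac{29 \frac{\frac{7 - 4}{-7} - 7}{4^{2} + 4}}{3} = \frac{29 \frac{3 \left(- \frac{1}{7}\right) - 7}{16 + 4}}{3} = \frac{29 \frac{- \frac{3}{7} - 7}{20}}{3} = \frac{29 \left(\left(- \frac{52}{7}\right) \frac{1}{20}\right)}{3} = \frac{29}{3} \left(- \frac{13}{35}\right) = - \frac{377}{105}$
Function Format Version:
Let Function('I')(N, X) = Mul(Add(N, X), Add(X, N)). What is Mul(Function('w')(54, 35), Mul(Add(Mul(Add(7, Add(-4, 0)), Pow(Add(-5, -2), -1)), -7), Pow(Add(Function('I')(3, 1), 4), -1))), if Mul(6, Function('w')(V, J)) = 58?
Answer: Rational(-377, 105) ≈ -3.5905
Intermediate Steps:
Function('w')(V, J) = Rational(29, 3) (Function('w')(V, J) = Mul(Rational(1, 6), 58) = Rational(29, 3))
Function('I')(N, X) = Pow(Add(N, X), 2) (Function('I')(N, X) = Mul(Add(N, X), Add(N, X)) = Pow(Add(N, X), 2))
Mul(Function('w')(54, 35), Mul(Add(Mul(Add(7, Add(-4, 0)), Pow(Add(-5, -2), -1)), -7), Pow(Add(Function('I')(3, 1), 4), -1))) = Mul(Rational(29, 3), Mul(Add(Mul(Add(7, Add(-4, 0)), Pow(Add(-5, -2), -1)), -7), Pow(Add(Pow(Add(3, 1), 2), 4), -1))) = Mul(Rational(29, 3), Mul(Add(Mul(Add(7, -4), Pow(-7, -1)), -7), Pow(Add(Pow(4, 2), 4), -1))) = Mul(Rational(29, 3), Mul(Add(Mul(3, Rational(-1, 7)), -7), Pow(Add(16, 4), -1))) = Mul(Rational(29, 3), Mul(Add(Rational(-3, 7), -7), Pow(20, -1))) = Mul(Rational(29, 3), Mul(Rational(-52, 7), Rational(1, 20))) = Mul(Rational(29, 3), Rational(-13, 35)) = Rational(-377, 105)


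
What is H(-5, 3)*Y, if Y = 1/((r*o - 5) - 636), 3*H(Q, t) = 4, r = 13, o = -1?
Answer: -2/981 ≈ -0.0020387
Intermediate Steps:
H(Q, t) = 4/3 (H(Q, t) = (⅓)*4 = 4/3)
Y = -1/654 (Y = 1/((13*(-1) - 5) - 636) = 1/((-13 - 5) - 636) = 1/(-18 - 636) = 1/(-654) = -1/654 ≈ -0.0015291)
H(-5, 3)*Y = (4/3)*(-1/654) = -2/981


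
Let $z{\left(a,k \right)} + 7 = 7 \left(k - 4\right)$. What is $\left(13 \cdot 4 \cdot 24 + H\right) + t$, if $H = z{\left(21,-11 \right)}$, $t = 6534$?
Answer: $7670$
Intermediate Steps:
$z{\left(a,k \right)} = -35 + 7 k$ ($z{\left(a,k \right)} = -7 + 7 \left(k - 4\right) = -7 + 7 \left(-4 + k\right) = -7 + \left(-28 + 7 k\right) = -35 + 7 k$)
$H = -112$ ($H = -35 + 7 \left(-11\right) = -35 - 77 = -112$)
$\left(13 \cdot 4 \cdot 24 + H\right) + t = \left(13 \cdot 4 \cdot 24 - 112\right) + 6534 = \left(52 \cdot 24 - 112\right) + 6534 = \left(1248 - 112\right) + 6534 = 1136 + 6534 = 7670$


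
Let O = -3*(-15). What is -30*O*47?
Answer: -63450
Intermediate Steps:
O = 45
-30*O*47 = -30*45*47 = -1350*47 = -63450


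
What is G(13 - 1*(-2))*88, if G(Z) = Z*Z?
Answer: 19800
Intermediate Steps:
G(Z) = Z²
G(13 - 1*(-2))*88 = (13 - 1*(-2))²*88 = (13 + 2)²*88 = 15²*88 = 225*88 = 19800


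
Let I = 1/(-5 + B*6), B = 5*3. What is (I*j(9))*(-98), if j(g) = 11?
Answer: -1078/85 ≈ -12.682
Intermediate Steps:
B = 15
I = 1/85 (I = 1/(-5 + 15*6) = 1/(-5 + 90) = 1/85 ≈ 0.011765)
(I*j(9))*(-98) = ((1/85)*11)*(-98) = (11/85)*(-98) = -1078/85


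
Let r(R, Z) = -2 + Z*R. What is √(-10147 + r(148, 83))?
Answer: √2135 ≈ 46.206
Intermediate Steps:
r(R, Z) = -2 + R*Z
√(-10147 + r(148, 83)) = √(-10147 + (-2 + 148*83)) = √(-10147 + (-2 + 12284)) = √(-10147 + 12282) = √2135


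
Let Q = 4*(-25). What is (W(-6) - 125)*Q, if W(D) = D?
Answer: 13100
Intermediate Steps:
Q = -100
(W(-6) - 125)*Q = (-6 - 125)*(-100) = -131*(-100) = 13100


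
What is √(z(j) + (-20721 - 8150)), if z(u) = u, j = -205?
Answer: 2*I*√7269 ≈ 170.52*I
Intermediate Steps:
√(z(j) + (-20721 - 8150)) = √(-205 + (-20721 - 8150)) = √(-205 - 28871) = √(-29076) = 2*I*√7269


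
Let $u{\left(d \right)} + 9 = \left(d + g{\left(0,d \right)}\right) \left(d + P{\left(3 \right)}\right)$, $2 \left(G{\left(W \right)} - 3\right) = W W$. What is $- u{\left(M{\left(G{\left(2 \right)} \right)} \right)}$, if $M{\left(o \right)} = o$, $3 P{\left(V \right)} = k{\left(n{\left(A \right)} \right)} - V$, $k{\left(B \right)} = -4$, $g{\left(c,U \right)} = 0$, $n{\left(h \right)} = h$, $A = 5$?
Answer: $- \frac{13}{3} \approx -4.3333$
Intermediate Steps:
$G{\left(W \right)} = 3 + \frac{W^{2}}{2}$ ($G{\left(W \right)} = 3 + \frac{W W}{2} = 3 + \frac{W^{2}}{2}$)
$P{\left(V \right)} = - \frac{4}{3} - \frac{V}{3}$ ($P{\left(V \right)} = \frac{-4 - V}{3} = - \frac{4}{3} - \frac{V}{3}$)
$u{\left(d \right)} = -9 + d \left(- \frac{7}{3} + d\right)$ ($u{\left(d \right)} = -9 + \left(d + 0\right) \left(d - \frac{7}{3}\right) = -9 + d \left(d - \frac{7}{3}\right) = -9 + d \left(- \frac{7}{3} + d\right)$)
$- u{\left(M{\left(G{\left(2 \right)} \right)} \right)} = - (-9 + \left(3 + \frac{2^{2}}{2}\right)^{2} - \frac{7 \left(3 + \frac{2^{2}}{2}\right)}{3}) = - (-9 + \left(3 + \frac{1}{2} \cdot 4\right)^{2} - \frac{7 \left(3 + \frac{1}{2} \cdot 4\right)}{3}) = - (-9 + \left(3 + 2\right)^{2} - \frac{7 \left(3 + 2\right)}{3}) = - (-9 + 5^{2} - \frac{35}{3}) = - (-9 + 25 - \frac{35}{3}) = \left(-1\right) \frac{13}{3} = - \frac{13}{3}$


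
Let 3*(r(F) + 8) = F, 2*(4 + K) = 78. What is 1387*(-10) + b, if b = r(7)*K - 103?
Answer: -42514/3 ≈ -14171.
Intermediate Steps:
K = 35 (K = -4 + (½)*78 = -4 + 39 = 35)
r(F) = -8 + F/3
b = -904/3 (b = (-8 + (⅓)*7)*35 - 103 = (-8 + 7/3)*35 - 103 = -17/3*35 - 103 = -595/3 - 103 = -904/3 ≈ -301.33)
1387*(-10) + b = 1387*(-10) - 904/3 = -13870 - 904/3 = -42514/3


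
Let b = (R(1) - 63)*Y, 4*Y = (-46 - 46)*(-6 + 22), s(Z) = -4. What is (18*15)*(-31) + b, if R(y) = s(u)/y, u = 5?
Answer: 16286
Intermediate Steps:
R(y) = -4/y
Y = -368 (Y = ((-46 - 46)*(-6 + 22))/4 = (-92*16)/4 = (¼)*(-1472) = -368)
b = 24656 (b = (-4/1 - 63)*(-368) = (-4*1 - 63)*(-368) = (-4 - 63)*(-368) = -67*(-368) = 24656)
(18*15)*(-31) + b = (18*15)*(-31) + 24656 = 270*(-31) + 24656 = -8370 + 24656 = 16286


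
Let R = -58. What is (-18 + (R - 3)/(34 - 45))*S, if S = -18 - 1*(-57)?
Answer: -5343/11 ≈ -485.73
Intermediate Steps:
S = 39 (S = -18 + 57 = 39)
(-18 + (R - 3)/(34 - 45))*S = (-18 + (-58 - 3)/(34 - 45))*39 = (-18 - 61/(-11))*39 = (-18 - 61*(-1/11))*39 = (-18 + 61/11)*39 = -137/11*39 = -5343/11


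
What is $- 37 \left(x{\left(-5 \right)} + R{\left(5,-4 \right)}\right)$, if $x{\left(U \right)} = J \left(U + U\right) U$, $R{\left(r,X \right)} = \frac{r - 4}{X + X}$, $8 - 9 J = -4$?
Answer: $- \frac{59089}{24} \approx -2462.0$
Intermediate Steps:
$J = \frac{4}{3}$ ($J = \frac{8}{9} - - \frac{4}{9} = \frac{8}{9} + \frac{4}{9} = \frac{4}{3} \approx 1.3333$)
$R{\left(r,X \right)} = \frac{-4 + r}{2 X}$
$x{\left(U \right)} = \frac{8 U^{2}}{3}$ ($x{\left(U \right)} = \frac{4 \left(U + U\right)}{3} U = \frac{4 \cdot 2 U}{3} U = \frac{8 U}{3} U = \frac{8 U^{2}}{3}$)
$- 37 \left(x{\left(-5 \right)} + R{\left(5,-4 \right)}\right) = - 37 \left(\frac{8 \left(-5\right)^{2}}{3} + \frac{-4 + 5}{2 \left(-4\right)}\right) = - 37 \left(\frac{8}{3} \cdot 25 + \frac{1}{2} \left(- \frac{1}{4}\right) 1\right) = - 37 \left(\frac{200}{3} - \frac{1}{8}\right) = \left(-37\right) \frac{1597}{24} = - \frac{59089}{24}$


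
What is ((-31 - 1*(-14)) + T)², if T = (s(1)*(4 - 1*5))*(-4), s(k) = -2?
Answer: 625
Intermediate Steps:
T = -8 (T = -2*(4 - 1*5)*(-4) = -2*(4 - 5)*(-4) = -2*(-1)*(-4) = 2*(-4) = -8)
((-31 - 1*(-14)) + T)² = ((-31 - 1*(-14)) - 8)² = ((-31 + 14) - 8)² = (-17 - 8)² = (-25)² = 625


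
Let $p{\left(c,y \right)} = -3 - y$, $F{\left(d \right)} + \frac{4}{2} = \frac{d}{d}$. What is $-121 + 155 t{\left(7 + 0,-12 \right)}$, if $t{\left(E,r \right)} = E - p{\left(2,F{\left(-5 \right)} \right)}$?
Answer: $1274$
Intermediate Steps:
$F{\left(d \right)} = -1$ ($F{\left(d \right)} = -2 + \frac{d}{d} = -2 + 1 = -1$)
$t{\left(E,r \right)} = 2 + E$ ($t{\left(E,r \right)} = E - \left(-3 - -1\right) = E - \left(-3 + 1\right) = E - -2 = E + 2 = 2 + E$)
$-121 + 155 t{\left(7 + 0,-12 \right)} = -121 + 155 \left(2 + \left(7 + 0\right)\right) = -121 + 155 \left(2 + 7\right) = -121 + 155 \cdot 9 = -121 + 1395 = 1274$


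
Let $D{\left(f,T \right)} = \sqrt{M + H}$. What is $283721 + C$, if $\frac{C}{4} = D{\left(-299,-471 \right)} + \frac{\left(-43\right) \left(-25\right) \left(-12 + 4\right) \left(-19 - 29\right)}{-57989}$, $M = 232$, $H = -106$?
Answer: $\frac{16451045869}{57989} + 12 \sqrt{14} \approx 2.8374 \cdot 10^{5}$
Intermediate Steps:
$D{\left(f,T \right)} = 3 \sqrt{14}$ ($D{\left(f,T \right)} = \sqrt{232 - 106} = \sqrt{126} = 3 \sqrt{14}$)
$C = - \frac{1651200}{57989} + 12 \sqrt{14}$ ($C = 4 \left(3 \sqrt{14} + \frac{\left(-43\right) \left(-25\right) \left(-12 + 4\right) \left(-19 - 29\right)}{-57989}\right) = 4 \left(3 \sqrt{14} + 1075 \left(\left(-8\right) \left(-48\right)\right) \left(- \frac{1}{57989}\right)\right) = 4 \left(3 \sqrt{14} + 1075 \cdot 384 \left(- \frac{1}{57989}\right)\right) = 4 \left(3 \sqrt{14} + 412800 \left(- \frac{1}{57989}\right)\right) = 4 \left(3 \sqrt{14} - \frac{412800}{57989}\right) = 4 \left(- \frac{412800}{57989} + 3 \sqrt{14}\right) = - \frac{1651200}{57989} + 12 \sqrt{14} \approx 16.426$)
$283721 + C = 283721 - \left(\frac{1651200}{57989} - 12 \sqrt{14}\right) = \frac{16451045869}{57989} + 12 \sqrt{14}$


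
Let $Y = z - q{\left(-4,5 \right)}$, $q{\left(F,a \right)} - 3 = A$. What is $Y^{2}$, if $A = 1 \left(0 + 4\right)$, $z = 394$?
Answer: $149769$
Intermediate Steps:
$A = 4$ ($A = 1 \cdot 4 = 4$)
$q{\left(F,a \right)} = 7$ ($q{\left(F,a \right)} = 3 + 4 = 7$)
$Y = 387$ ($Y = 394 - 7 = 387$)
$Y^{2} = 387^{2} = 149769$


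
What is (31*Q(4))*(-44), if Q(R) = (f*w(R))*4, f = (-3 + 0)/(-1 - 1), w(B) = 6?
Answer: -49104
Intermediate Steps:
f = 3/2 (f = -3/(-2) = -3*(-1/2) = 3/2 ≈ 1.5000)
Q(R) = 36 (Q(R) = ((3/2)*6)*4 = 9*4 = 36)
(31*Q(4))*(-44) = (31*36)*(-44) = 1116*(-44) = -49104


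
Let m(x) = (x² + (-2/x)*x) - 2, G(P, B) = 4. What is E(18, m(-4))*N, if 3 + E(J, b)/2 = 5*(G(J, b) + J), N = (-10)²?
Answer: 21400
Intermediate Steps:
m(x) = -4 + x² (m(x) = (x² - 2) - 2 = (-2 + x²) - 2 = -4 + x²)
N = 100
E(J, b) = 34 + 10*J (E(J, b) = -6 + 2*(5*(4 + J)) = -6 + 2*(20 + 5*J) = -6 + (40 + 10*J) = 34 + 10*J)
E(18, m(-4))*N = (34 + 10*18)*100 = (34 + 180)*100 = 214*100 = 21400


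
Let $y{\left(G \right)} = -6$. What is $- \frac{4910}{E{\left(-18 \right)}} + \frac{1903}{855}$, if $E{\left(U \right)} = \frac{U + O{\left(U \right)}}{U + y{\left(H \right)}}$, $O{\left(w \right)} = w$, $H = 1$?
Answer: $- \frac{2796797}{855} \approx -3271.1$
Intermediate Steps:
$E{\left(U \right)} = \frac{2 U}{-6 + U}$ ($E{\left(U \right)} = \frac{U + U}{U - 6} = \frac{2 U}{-6 + U}$)
$- \frac{4910}{E{\left(-18 \right)}} + \frac{1903}{855} = - \frac{4910}{2 \left(-18\right) \frac{1}{-6 - 18}} + \frac{1903}{855} = - \frac{4910}{2 \left(-18\right) \frac{1}{-24}} + 1903 \cdot \frac{1}{855} = - \frac{4910}{2 \left(-18\right) \left(- \frac{1}{24}\right)} + \frac{1903}{855} = - \frac{4910}{\frac{3}{2}} + \frac{1903}{855} = \left(-4910\right) \frac{2}{3} + \frac{1903}{855} = - \frac{9820}{3} + \frac{1903}{855} = - \frac{2796797}{855}$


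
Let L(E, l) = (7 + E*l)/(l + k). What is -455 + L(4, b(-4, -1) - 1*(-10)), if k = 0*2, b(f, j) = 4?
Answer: -901/2 ≈ -450.50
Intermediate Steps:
k = 0
L(E, l) = (7 + E*l)/l (L(E, l) = (7 + E*l)/(l + 0) = (7 + E*l)/l)
-455 + L(4, b(-4, -1) - 1*(-10)) = -455 + (4 + 7/(4 - 1*(-10))) = -455 + (4 + 7/(4 + 10)) = -455 + (4 + 7/14) = -455 + (4 + 7*(1/14)) = -455 + (4 + 1/2) = -455 + 9/2 = -901/2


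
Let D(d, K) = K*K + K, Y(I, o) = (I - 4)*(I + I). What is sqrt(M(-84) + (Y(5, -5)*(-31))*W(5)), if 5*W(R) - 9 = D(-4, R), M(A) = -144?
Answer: I*sqrt(2562) ≈ 50.616*I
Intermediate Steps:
Y(I, o) = 2*I*(-4 + I) (Y(I, o) = (-4 + I)*(2*I) = 2*I*(-4 + I))
D(d, K) = K + K**2 (D(d, K) = K**2 + K = K + K**2)
W(R) = 9/5 + R*(1 + R)/5 (W(R) = 9/5 + (R*(1 + R))/5 = 9/5 + R*(1 + R)/5)
sqrt(M(-84) + (Y(5, -5)*(-31))*W(5)) = sqrt(-144 + ((2*5*(-4 + 5))*(-31))*(9/5 + (1/5)*5*(1 + 5))) = sqrt(-144 + ((2*5*1)*(-31))*(9/5 + (1/5)*5*6)) = sqrt(-144 + (10*(-31))*(9/5 + 6)) = sqrt(-144 - 310*39/5) = sqrt(-144 - 2418) = sqrt(-2562) = I*sqrt(2562)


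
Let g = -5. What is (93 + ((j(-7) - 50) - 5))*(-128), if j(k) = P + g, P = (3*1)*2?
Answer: -4992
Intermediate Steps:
P = 6 (P = 3*2 = 6)
j(k) = 1 (j(k) = 6 - 5 = 1)
(93 + ((j(-7) - 50) - 5))*(-128) = (93 + ((1 - 50) - 5))*(-128) = (93 + (-49 - 5))*(-128) = (93 - 54)*(-128) = 39*(-128) = -4992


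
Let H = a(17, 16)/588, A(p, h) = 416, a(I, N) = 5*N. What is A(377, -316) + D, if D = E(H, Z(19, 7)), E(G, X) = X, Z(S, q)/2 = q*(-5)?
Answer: 346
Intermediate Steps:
Z(S, q) = -10*q (Z(S, q) = 2*(q*(-5)) = 2*(-5*q) = -10*q)
H = 20/147 (H = (5*16)/588 = 80*(1/588) = 20/147 ≈ 0.13605)
D = -70 (D = -10*7 = -70)
A(377, -316) + D = 416 - 70 = 346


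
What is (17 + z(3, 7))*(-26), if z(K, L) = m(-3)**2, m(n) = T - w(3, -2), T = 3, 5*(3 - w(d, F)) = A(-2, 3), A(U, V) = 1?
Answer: -11076/25 ≈ -443.04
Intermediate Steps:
w(d, F) = 14/5 (w(d, F) = 3 - 1/5*1 = 3 - 1/5 = 14/5)
m(n) = 1/5 (m(n) = 3 - 1*14/5 = 3 - 14/5 = 1/5)
z(K, L) = 1/25 (z(K, L) = (1/5)**2 = 1/25)
(17 + z(3, 7))*(-26) = (17 + 1/25)*(-26) = (426/25)*(-26) = -11076/25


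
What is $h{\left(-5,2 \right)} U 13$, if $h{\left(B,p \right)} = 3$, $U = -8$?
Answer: $-312$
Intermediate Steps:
$h{\left(-5,2 \right)} U 13 = 3 \left(-8\right) 13 = \left(-24\right) 13 = -312$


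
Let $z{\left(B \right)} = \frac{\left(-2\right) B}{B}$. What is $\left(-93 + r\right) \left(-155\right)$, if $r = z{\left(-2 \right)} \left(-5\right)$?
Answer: $12865$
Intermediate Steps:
$z{\left(B \right)} = -2$
$r = 10$ ($r = \left(-2\right) \left(-5\right) = 10$)
$\left(-93 + r\right) \left(-155\right) = \left(-93 + 10\right) \left(-155\right) = \left(-83\right) \left(-155\right) = 12865$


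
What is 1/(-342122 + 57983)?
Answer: -1/284139 ≈ -3.5194e-6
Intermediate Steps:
1/(-342122 + 57983) = 1/(-284139) = -1/284139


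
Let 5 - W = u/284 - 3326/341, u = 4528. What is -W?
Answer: 28811/24211 ≈ 1.1900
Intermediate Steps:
W = -28811/24211 (W = 5 - (4528/284 - 3326/341) = 5 - (4528*(1/284) - 3326*1/341) = 5 - (1132/71 - 3326/341) = 5 - 1*149866/24211 = 5 - 149866/24211 = -28811/24211 ≈ -1.1900)
-W = -1*(-28811/24211) = 28811/24211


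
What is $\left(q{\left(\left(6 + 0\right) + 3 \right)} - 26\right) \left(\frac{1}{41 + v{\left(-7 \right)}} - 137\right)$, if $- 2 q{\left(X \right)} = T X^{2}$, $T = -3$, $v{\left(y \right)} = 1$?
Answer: $- \frac{1098823}{84} \approx -13081.0$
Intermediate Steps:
$q{\left(X \right)} = \frac{3 X^{2}}{2}$ ($q{\left(X \right)} = - \frac{\left(-3\right) X^{2}}{2} = \frac{3 X^{2}}{2}$)
$\left(q{\left(\left(6 + 0\right) + 3 \right)} - 26\right) \left(\frac{1}{41 + v{\left(-7 \right)}} - 137\right) = \left(\frac{3 \left(\left(6 + 0\right) + 3\right)^{2}}{2} - 26\right) \left(\frac{1}{41 + 1} - 137\right) = \left(\frac{3 \left(6 + 3\right)^{2}}{2} - 26\right) \left(\frac{1}{42} - 137\right) = \left(\frac{3 \cdot 9^{2}}{2} - 26\right) \left(\frac{1}{42} - 137\right) = \left(\frac{3}{2} \cdot 81 - 26\right) \left(- \frac{5753}{42}\right) = \left(\frac{243}{2} - 26\right) \left(- \frac{5753}{42}\right) = \frac{191}{2} \left(- \frac{5753}{42}\right) = - \frac{1098823}{84}$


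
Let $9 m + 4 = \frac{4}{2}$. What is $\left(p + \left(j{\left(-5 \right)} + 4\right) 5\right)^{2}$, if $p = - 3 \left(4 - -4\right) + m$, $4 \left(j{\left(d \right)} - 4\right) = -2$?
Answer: $\frac{57121}{324} \approx 176.3$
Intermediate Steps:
$m = - \frac{2}{9}$ ($m = - \frac{4}{9} + \frac{4 \cdot \frac{1}{2}}{9} = - \frac{4}{9} + \frac{1}{9} \cdot 2 = - \frac{4}{9} + \frac{2}{9} = - \frac{2}{9} \approx -0.22222$)
$j{\left(d \right)} = \frac{7}{2}$ ($j{\left(d \right)} = 4 + \frac{1}{4} \left(-2\right) = 4 - \frac{1}{2} = \frac{7}{2}$)
$p = - \frac{218}{9}$ ($p = - 3 \left(4 - -4\right) - \frac{2}{9} = - 3 \left(4 + 4\right) - \frac{2}{9} = \left(-3\right) 8 - \frac{2}{9} = -24 - \frac{2}{9} = - \frac{218}{9} \approx -24.222$)
$\left(p + \left(j{\left(-5 \right)} + 4\right) 5\right)^{2} = \left(- \frac{218}{9} + \left(\frac{7}{2} + 4\right) 5\right)^{2} = \left(- \frac{218}{9} + \frac{15}{2} \cdot 5\right)^{2} = \left(- \frac{218}{9} + \frac{75}{2}\right)^{2} = \left(\frac{239}{18}\right)^{2} = \frac{57121}{324}$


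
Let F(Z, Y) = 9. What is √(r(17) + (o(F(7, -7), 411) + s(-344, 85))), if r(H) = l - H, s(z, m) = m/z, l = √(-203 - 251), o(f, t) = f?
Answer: √(-243982 + 29584*I*√454)/172 ≈ 2.7019 + 3.943*I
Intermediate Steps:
l = I*√454 (l = √(-454) = I*√454 ≈ 21.307*I)
r(H) = -H + I*√454 (r(H) = I*√454 - H = -H + I*√454)
√(r(17) + (o(F(7, -7), 411) + s(-344, 85))) = √((-1*17 + I*√454) + (9 + 85/(-344))) = √((-17 + I*√454) + (9 + 85*(-1/344))) = √((-17 + I*√454) + (9 - 85/344)) = √((-17 + I*√454) + 3011/344) = √(-2837/344 + I*√454)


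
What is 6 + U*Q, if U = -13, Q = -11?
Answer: 149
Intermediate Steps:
6 + U*Q = 6 - 13*(-11) = 6 + 143 = 149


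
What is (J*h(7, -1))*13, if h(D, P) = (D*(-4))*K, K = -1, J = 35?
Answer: 12740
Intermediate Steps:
h(D, P) = 4*D (h(D, P) = (D*(-4))*(-1) = -4*D*(-1) = 4*D)
(J*h(7, -1))*13 = (35*(4*7))*13 = (35*28)*13 = 980*13 = 12740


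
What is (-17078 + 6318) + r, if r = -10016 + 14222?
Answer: -6554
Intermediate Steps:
r = 4206
(-17078 + 6318) + r = (-17078 + 6318) + 4206 = -10760 + 4206 = -6554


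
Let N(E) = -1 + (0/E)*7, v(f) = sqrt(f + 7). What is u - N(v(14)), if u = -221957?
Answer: -221956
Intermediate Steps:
v(f) = sqrt(7 + f)
N(E) = -1 (N(E) = -1 + 0*7 = -1 + 0 = -1)
u - N(v(14)) = -221957 - 1*(-1) = -221957 + 1 = -221956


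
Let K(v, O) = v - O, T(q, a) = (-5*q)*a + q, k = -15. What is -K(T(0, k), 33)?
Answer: 33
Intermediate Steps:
T(q, a) = q - 5*a*q (T(q, a) = -5*a*q + q = q - 5*a*q)
-K(T(0, k), 33) = -(0*(1 - 5*(-15)) - 1*33) = -(0*(1 + 75) - 33) = -(0*76 - 33) = -(0 - 33) = -1*(-33) = 33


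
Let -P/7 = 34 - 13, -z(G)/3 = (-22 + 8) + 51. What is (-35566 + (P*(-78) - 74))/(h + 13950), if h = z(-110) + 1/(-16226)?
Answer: -392247324/224551613 ≈ -1.7468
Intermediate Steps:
z(G) = -111 (z(G) = -3*((-22 + 8) + 51) = -3*(-14 + 51) = -3*37 = -111)
P = -147 (P = -7*(34 - 13) = -7*21 = -147)
h = -1801087/16226 (h = -111 + 1/(-16226) = -111 - 1/16226 = -1801087/16226 ≈ -111.00)
(-35566 + (P*(-78) - 74))/(h + 13950) = (-35566 + (-147*(-78) - 74))/(-1801087/16226 + 13950) = (-35566 + (11466 - 74))/(224551613/16226) = (-35566 + 11392)*(16226/224551613) = -24174*16226/224551613 = -392247324/224551613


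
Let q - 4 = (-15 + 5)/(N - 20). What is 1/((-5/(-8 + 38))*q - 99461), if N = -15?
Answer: -7/696232 ≈ -1.0054e-5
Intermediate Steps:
q = 30/7 (q = 4 + (-15 + 5)/(-15 - 20) = 4 - 10/(-35) = 4 - 10*(-1/35) = 4 + 2/7 = 30/7 ≈ 4.2857)
1/((-5/(-8 + 38))*q - 99461) = 1/(-5/(-8 + 38)*(30/7) - 99461) = 1/(-5/30*(30/7) - 99461) = 1/(-5*1/30*(30/7) - 99461) = 1/(-⅙*30/7 - 99461) = 1/(-5/7 - 99461) = 1/(-696232/7) = -7/696232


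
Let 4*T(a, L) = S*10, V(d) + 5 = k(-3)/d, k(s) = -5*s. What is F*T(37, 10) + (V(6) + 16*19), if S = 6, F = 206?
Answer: 6783/2 ≈ 3391.5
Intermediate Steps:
V(d) = -5 + 15/d (V(d) = -5 + (-5*(-3))/d = -5 + 15/d)
T(a, L) = 15 (T(a, L) = (6*10)/4 = (¼)*60 = 15)
F*T(37, 10) + (V(6) + 16*19) = 206*15 + ((-5 + 15/6) + 16*19) = 3090 + ((-5 + 15*(⅙)) + 304) = 3090 + ((-5 + 5/2) + 304) = 3090 + (-5/2 + 304) = 3090 + 603/2 = 6783/2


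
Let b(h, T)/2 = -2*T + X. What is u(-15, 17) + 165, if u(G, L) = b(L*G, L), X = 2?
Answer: 101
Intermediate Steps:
b(h, T) = 4 - 4*T (b(h, T) = 2*(-2*T + 2) = 2*(2 - 2*T) = 4 - 4*T)
u(G, L) = 4 - 4*L
u(-15, 17) + 165 = (4 - 4*17) + 165 = (4 - 68) + 165 = -64 + 165 = 101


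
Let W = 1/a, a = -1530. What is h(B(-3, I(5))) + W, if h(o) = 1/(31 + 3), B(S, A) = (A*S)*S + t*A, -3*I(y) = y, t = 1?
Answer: 22/765 ≈ 0.028758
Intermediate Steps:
I(y) = -y/3
B(S, A) = A + A*S**2 (B(S, A) = (A*S)*S + 1*A = A*S**2 + A = A + A*S**2)
h(o) = 1/34
W = -1/1530 (W = 1/(-1530) = -1/1530 ≈ -0.00065359)
h(B(-3, I(5))) + W = 1/34 - 1/1530 = 22/765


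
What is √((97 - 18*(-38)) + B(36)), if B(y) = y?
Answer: √817 ≈ 28.583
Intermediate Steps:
√((97 - 18*(-38)) + B(36)) = √((97 - 18*(-38)) + 36) = √((97 + 684) + 36) = √(781 + 36) = √817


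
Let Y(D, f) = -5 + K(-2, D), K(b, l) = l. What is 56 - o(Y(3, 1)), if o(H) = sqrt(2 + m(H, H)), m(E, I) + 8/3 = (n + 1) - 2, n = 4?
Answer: 56 - sqrt(21)/3 ≈ 54.472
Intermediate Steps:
Y(D, f) = -5 + D
m(E, I) = 1/3 (m(E, I) = -8/3 + ((4 + 1) - 2) = -8/3 + (5 - 2) = -8/3 + 3 = 1/3)
o(H) = sqrt(21)/3 (o(H) = sqrt(2 + 1/3) = sqrt(7/3) = sqrt(21)/3)
56 - o(Y(3, 1)) = 56 - sqrt(21)/3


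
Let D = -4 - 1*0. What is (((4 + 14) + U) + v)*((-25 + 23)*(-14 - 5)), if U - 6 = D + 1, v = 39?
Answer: 2280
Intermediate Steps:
D = -4 (D = -4 + 0 = -4)
U = 3 (U = 6 + (-4 + 1) = 6 - 3 = 3)
(((4 + 14) + U) + v)*((-25 + 23)*(-14 - 5)) = (((4 + 14) + 3) + 39)*((-25 + 23)*(-14 - 5)) = ((18 + 3) + 39)*(-2*(-19)) = (21 + 39)*38 = 60*38 = 2280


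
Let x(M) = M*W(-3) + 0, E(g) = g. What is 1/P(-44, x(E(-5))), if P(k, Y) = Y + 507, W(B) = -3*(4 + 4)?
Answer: 1/627 ≈ 0.0015949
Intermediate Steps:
W(B) = -24 (W(B) = -3*8 = -24)
x(M) = -24*M (x(M) = M*(-24) + 0 = -24*M + 0 = -24*M)
P(k, Y) = 507 + Y
1/P(-44, x(E(-5))) = 1/(507 - 24*(-5)) = 1/(507 + 120) = 1/627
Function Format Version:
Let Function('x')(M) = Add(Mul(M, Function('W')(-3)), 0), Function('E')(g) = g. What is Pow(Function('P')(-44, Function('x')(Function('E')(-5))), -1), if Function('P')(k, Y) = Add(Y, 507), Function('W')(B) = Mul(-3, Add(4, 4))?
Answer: Rational(1, 627) ≈ 0.0015949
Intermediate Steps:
Function('W')(B) = -24 (Function('W')(B) = Mul(-3, 8) = -24)
Function('x')(M) = Mul(-24, M) (Function('x')(M) = Add(Mul(M, -24), 0) = Add(Mul(-24, M), 0) = Mul(-24, M))
Function('P')(k, Y) = Add(507, Y)
Pow(Function('P')(-44, Function('x')(Function('E')(-5))), -1) = Pow(Add(507, Mul(-24, -5)), -1) = Pow(Add(507, 120), -1) = Pow(627, -1) = Rational(1, 627)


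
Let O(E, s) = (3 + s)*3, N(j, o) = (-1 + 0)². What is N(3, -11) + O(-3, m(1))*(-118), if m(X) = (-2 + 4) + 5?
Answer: -3539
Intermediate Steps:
N(j, o) = 1 (N(j, o) = (-1)² = 1)
m(X) = 7 (m(X) = 2 + 5 = 7)
O(E, s) = 9 + 3*s
N(3, -11) + O(-3, m(1))*(-118) = 1 + (9 + 3*7)*(-118) = 1 + (9 + 21)*(-118) = 1 + 30*(-118) = 1 - 3540 = -3539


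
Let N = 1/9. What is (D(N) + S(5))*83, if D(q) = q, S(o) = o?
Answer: 3818/9 ≈ 424.22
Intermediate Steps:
N = ⅑ ≈ 0.11111
(D(N) + S(5))*83 = (⅑ + 5)*83 = (46/9)*83 = 3818/9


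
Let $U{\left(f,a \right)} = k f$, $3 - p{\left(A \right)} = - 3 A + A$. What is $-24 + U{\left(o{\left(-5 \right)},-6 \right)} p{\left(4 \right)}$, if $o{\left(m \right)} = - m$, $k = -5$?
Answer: $-299$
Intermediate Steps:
$p{\left(A \right)} = 3 + 2 A$ ($p{\left(A \right)} = 3 - \left(- 3 A + A\right) = 3 - - 2 A = 3 + 2 A$)
$U{\left(f,a \right)} = - 5 f$
$-24 + U{\left(o{\left(-5 \right)},-6 \right)} p{\left(4 \right)} = -24 + - 5 \left(\left(-1\right) \left(-5\right)\right) \left(3 + 2 \cdot 4\right) = -24 + \left(-5\right) 5 \left(3 + 8\right) = -24 - 275 = -299$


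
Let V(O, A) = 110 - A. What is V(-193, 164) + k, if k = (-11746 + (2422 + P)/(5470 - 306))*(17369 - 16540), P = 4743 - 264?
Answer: -50278667103/5164 ≈ -9.7364e+6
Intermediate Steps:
P = 4479
k = -50278388247/5164 (k = (-11746 + (2422 + 4479)/(5470 - 306))*(17369 - 16540) = (-11746 + 6901/5164)*829 = -60649443/5164*829 = -50278388247/5164 ≈ -9.7363e+6)
V(-193, 164) + k = (110 - 1*164) - 50278388247/5164 = (110 - 164) - 50278388247/5164 = -54 - 50278388247/5164 = -50278667103/5164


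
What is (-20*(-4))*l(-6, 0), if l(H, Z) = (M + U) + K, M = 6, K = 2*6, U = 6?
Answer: 1920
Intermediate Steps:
K = 12
l(H, Z) = 24 (l(H, Z) = (6 + 6) + 12 = 12 + 12 = 24)
(-20*(-4))*l(-6, 0) = -20*(-4)*24 = 80*24 = 1920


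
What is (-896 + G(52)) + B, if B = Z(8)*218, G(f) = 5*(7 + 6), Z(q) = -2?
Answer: -1267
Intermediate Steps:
G(f) = 65 (G(f) = 5*13 = 65)
B = -436 (B = -2*218 = -436)
(-896 + G(52)) + B = (-896 + 65) - 436 = -831 - 436 = -1267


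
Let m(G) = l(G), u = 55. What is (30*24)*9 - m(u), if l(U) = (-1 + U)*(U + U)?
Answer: 540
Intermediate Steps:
l(U) = 2*U*(-1 + U) (l(U) = (-1 + U)*(2*U) = 2*U*(-1 + U))
m(G) = 2*G*(-1 + G)
(30*24)*9 - m(u) = (30*24)*9 - 2*55*(-1 + 55) = 720*9 - 2*55*54 = 6480 - 1*5940 = 6480 - 5940 = 540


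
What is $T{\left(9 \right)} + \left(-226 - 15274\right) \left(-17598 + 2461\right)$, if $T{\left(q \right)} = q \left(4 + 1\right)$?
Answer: $234623545$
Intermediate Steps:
$T{\left(q \right)} = 5 q$ ($T{\left(q \right)} = q 5 = 5 q$)
$T{\left(9 \right)} + \left(-226 - 15274\right) \left(-17598 + 2461\right) = 5 \cdot 9 + \left(-226 - 15274\right) \left(-17598 + 2461\right) = 45 - -234623500 = 45 + 234623500 = 234623545$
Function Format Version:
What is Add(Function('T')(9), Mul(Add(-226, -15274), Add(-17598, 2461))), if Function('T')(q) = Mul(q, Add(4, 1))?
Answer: 234623545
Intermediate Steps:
Function('T')(q) = Mul(5, q) (Function('T')(q) = Mul(q, 5) = Mul(5, q))
Add(Function('T')(9), Mul(Add(-226, -15274), Add(-17598, 2461))) = Add(Mul(5, 9), Mul(Add(-226, -15274), Add(-17598, 2461))) = Add(45, Mul(-15500, -15137)) = Add(45, 234623500) = 234623545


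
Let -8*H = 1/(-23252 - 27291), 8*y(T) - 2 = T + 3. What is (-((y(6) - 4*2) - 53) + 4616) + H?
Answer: 472640229/101086 ≈ 4675.6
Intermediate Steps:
y(T) = 5/8 + T/8 (y(T) = ¼ + (T + 3)/8 = ¼ + (3 + T)/8 = ¼ + (3/8 + T/8) = 5/8 + T/8)
H = 1/404344 (H = -1/(8*(-23252 - 27291)) = -⅛/(-50543) = -⅛*(-1/50543) = 1/404344 ≈ 2.4731e-6)
(-((y(6) - 4*2) - 53) + 4616) + H = (-(((5/8 + (⅛)*6) - 4*2) - 53) + 4616) + 1/404344 = (-(((5/8 + ¾) - 8) - 53) + 4616) + 1/404344 = (-((11/8 - 8) - 53) + 4616) + 1/404344 = (-(-53/8 - 53) + 4616) + 1/404344 = (-1*(-477/8) + 4616) + 1/404344 = (477/8 + 4616) + 1/404344 = 37405/8 + 1/404344 = 472640229/101086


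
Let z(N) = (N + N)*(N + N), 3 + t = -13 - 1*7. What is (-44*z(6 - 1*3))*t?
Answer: 36432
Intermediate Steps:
t = -23 (t = -3 + (-13 - 1*7) = -3 + (-13 - 7) = -3 - 20 = -23)
z(N) = 4*N² (z(N) = (2*N)*(2*N) = 4*N²)
(-44*z(6 - 1*3))*t = -176*(6 - 1*3)²*(-23) = -176*(6 - 3)²*(-23) = -176*3²*(-23) = -176*9*(-23) = -44*36*(-23) = -1584*(-23) = 36432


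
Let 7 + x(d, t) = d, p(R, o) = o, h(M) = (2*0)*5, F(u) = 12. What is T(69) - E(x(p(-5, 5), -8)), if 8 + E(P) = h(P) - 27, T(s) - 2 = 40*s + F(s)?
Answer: 2809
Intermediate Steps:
h(M) = 0 (h(M) = 0*5 = 0)
T(s) = 14 + 40*s (T(s) = 2 + (40*s + 12) = 2 + (12 + 40*s) = 14 + 40*s)
x(d, t) = -7 + d
E(P) = -35 (E(P) = -8 + (0 - 27) = -8 - 27 = -35)
T(69) - E(x(p(-5, 5), -8)) = (14 + 40*69) - 1*(-35) = (14 + 2760) + 35 = 2774 + 35 = 2809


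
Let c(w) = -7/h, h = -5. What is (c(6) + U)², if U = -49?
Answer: 56644/25 ≈ 2265.8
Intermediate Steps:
c(w) = 7/5 (c(w) = -7/(-5) = -7*(-⅕) = 7/5)
(c(6) + U)² = (7/5 - 49)² = (-238/5)² = 56644/25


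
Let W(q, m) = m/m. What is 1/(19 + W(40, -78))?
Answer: 1/20 ≈ 0.050000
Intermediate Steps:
W(q, m) = 1
1/(19 + W(40, -78)) = 1/(19 + 1) = 1/20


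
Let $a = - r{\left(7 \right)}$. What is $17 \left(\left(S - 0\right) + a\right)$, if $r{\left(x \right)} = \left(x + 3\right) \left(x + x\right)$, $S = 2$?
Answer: $-2346$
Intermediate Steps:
$r{\left(x \right)} = 2 x \left(3 + x\right)$ ($r{\left(x \right)} = \left(3 + x\right) 2 x = 2 x \left(3 + x\right)$)
$a = -140$ ($a = - 2 \cdot 7 \left(3 + 7\right) = - 2 \cdot 7 \cdot 10 = \left(-1\right) 140 = -140$)
$17 \left(\left(S - 0\right) + a\right) = 17 \left(\left(2 - 0\right) - 140\right) = 17 \left(\left(2 + 0\right) - 140\right) = 17 \left(2 - 140\right) = 17 \left(-138\right) = -2346$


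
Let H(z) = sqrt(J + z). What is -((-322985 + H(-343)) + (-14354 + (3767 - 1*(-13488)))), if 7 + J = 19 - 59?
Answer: 320084 - I*sqrt(390) ≈ 3.2008e+5 - 19.748*I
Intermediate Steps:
J = -47 (J = -7 + (19 - 59) = -7 - 40 = -47)
H(z) = sqrt(-47 + z)
-((-322985 + H(-343)) + (-14354 + (3767 - 1*(-13488)))) = -((-322985 + sqrt(-47 - 343)) + (-14354 + (3767 - 1*(-13488)))) = -((-322985 + sqrt(-390)) + (-14354 + (3767 + 13488))) = -((-322985 + I*sqrt(390)) + (-14354 + 17255)) = -((-322985 + I*sqrt(390)) + 2901) = -(-320084 + I*sqrt(390)) = 320084 - I*sqrt(390)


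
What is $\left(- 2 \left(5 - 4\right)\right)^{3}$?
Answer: $-8$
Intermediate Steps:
$\left(- 2 \left(5 - 4\right)\right)^{3} = \left(\left(-2\right) 1\right)^{3} = \left(-2\right)^{3} = -8$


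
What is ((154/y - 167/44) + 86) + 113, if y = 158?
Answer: 681919/3476 ≈ 196.18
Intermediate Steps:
((154/y - 167/44) + 86) + 113 = ((154/158 - 167/44) + 86) + 113 = ((154*(1/158) - 167*1/44) + 86) + 113 = ((77/79 - 167/44) + 86) + 113 = (-9805/3476 + 86) + 113 = 289131/3476 + 113 = 681919/3476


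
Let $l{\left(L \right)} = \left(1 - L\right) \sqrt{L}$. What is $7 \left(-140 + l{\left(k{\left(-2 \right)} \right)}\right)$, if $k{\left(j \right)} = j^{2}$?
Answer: $-1022$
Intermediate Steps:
$l{\left(L \right)} = \sqrt{L} \left(1 - L\right)$
$7 \left(-140 + l{\left(k{\left(-2 \right)} \right)}\right) = 7 \left(-140 + \sqrt{\left(-2\right)^{2}} \left(1 - \left(-2\right)^{2}\right)\right) = 7 \left(-140 + \sqrt{4} \left(1 - 4\right)\right) = 7 \left(-140 + 2 \left(1 - 4\right)\right) = 7 \left(-140 + 2 \left(-3\right)\right) = 7 \left(-140 - 6\right) = 7 \left(-146\right) = -1022$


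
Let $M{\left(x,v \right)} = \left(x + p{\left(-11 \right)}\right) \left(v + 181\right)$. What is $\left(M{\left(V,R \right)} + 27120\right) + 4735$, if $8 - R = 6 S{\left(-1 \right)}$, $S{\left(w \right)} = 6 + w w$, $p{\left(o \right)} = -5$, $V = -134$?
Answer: $11422$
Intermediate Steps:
$S{\left(w \right)} = 6 + w^{2}$
$R = -34$ ($R = 8 - 6 \left(6 + \left(-1\right)^{2}\right) = 8 - 6 \left(6 + 1\right) = 8 - 6 \cdot 7 = 8 - 42 = -34$)
$M{\left(x,v \right)} = \left(-5 + x\right) \left(181 + v\right)$ ($M{\left(x,v \right)} = \left(x - 5\right) \left(v + 181\right) = \left(-5 + x\right) \left(181 + v\right)$)
$\left(M{\left(V,R \right)} + 27120\right) + 4735 = \left(\left(-905 - -170 + 181 \left(-134\right) - -4556\right) + 27120\right) + 4735 = \left(\left(-905 + 170 - 24254 + 4556\right) + 27120\right) + 4735 = \left(-20433 + 27120\right) + 4735 = 6687 + 4735 = 11422$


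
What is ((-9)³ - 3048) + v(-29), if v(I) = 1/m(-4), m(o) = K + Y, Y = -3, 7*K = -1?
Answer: -83101/22 ≈ -3777.3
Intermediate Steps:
K = -⅐ (K = (⅐)*(-1) = -⅐ ≈ -0.14286)
m(o) = -22/7 (m(o) = -⅐ - 3 = -22/7)
v(I) = -7/22 (v(I) = 1/(-22/7) = -7/22)
((-9)³ - 3048) + v(-29) = ((-9)³ - 3048) - 7/22 = (-729 - 3048) - 7/22 = -3777 - 7/22 = -83101/22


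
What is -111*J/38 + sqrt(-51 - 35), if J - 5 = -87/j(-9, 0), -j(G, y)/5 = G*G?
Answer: -13024/855 + I*sqrt(86) ≈ -15.233 + 9.2736*I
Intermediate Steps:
j(G, y) = -5*G**2 (j(G, y) = -5*G*G = -5*G**2)
J = 704/135 (J = 5 - 87/((-5*(-9)**2)) = 5 - 87/((-5*81)) = 5 - 87/(-405) = 5 - 87*(-1/405) = 5 + 29/135 = 704/135 ≈ 5.2148)
-111*J/38 + sqrt(-51 - 35) = -26048/(45*38) + sqrt(-51 - 35) = -26048/(45*38) + sqrt(-86) = -111*352/2565 + I*sqrt(86) = -13024/855 + I*sqrt(86)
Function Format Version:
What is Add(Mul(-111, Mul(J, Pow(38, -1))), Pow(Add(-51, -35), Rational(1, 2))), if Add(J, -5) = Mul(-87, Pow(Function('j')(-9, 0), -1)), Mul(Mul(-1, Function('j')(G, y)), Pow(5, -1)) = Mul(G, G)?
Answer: Add(Rational(-13024, 855), Mul(I, Pow(86, Rational(1, 2)))) ≈ Add(-15.233, Mul(9.2736, I))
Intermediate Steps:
Function('j')(G, y) = Mul(-5, Pow(G, 2)) (Function('j')(G, y) = Mul(-5, Mul(G, G)) = Mul(-5, Pow(G, 2)))
J = Rational(704, 135) (J = Add(5, Mul(-87, Pow(Mul(-5, Pow(-9, 2)), -1))) = Add(5, Mul(-87, Pow(Mul(-5, 81), -1))) = Add(5, Mul(-87, Pow(-405, -1))) = Add(5, Mul(-87, Rational(-1, 405))) = Add(5, Rational(29, 135)) = Rational(704, 135) ≈ 5.2148)
Add(Mul(-111, Mul(J, Pow(38, -1))), Pow(Add(-51, -35), Rational(1, 2))) = Add(Mul(-111, Mul(Rational(704, 135), Pow(38, -1))), Pow(Add(-51, -35), Rational(1, 2))) = Add(Mul(-111, Mul(Rational(704, 135), Rational(1, 38))), Pow(-86, Rational(1, 2))) = Add(Mul(-111, Rational(352, 2565)), Mul(I, Pow(86, Rational(1, 2)))) = Add(Rational(-13024, 855), Mul(I, Pow(86, Rational(1, 2))))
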